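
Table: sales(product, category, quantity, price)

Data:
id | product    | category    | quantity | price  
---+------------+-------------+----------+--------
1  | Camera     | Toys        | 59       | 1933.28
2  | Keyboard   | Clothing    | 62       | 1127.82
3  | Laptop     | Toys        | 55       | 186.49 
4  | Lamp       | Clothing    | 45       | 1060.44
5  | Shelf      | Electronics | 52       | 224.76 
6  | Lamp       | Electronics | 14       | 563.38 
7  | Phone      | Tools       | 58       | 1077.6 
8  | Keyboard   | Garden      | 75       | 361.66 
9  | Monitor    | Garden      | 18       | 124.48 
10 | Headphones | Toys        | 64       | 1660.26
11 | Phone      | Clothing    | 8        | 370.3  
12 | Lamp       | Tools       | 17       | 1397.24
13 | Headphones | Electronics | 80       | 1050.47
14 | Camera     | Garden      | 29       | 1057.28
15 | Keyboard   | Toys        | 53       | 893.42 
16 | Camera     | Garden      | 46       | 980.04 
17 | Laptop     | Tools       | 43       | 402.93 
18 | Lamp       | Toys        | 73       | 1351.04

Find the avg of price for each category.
SELECT category, AVG(price) as result
FROM sales
GROUP BY category

Result:
  Clothing: 852.85
  Electronics: 612.87
  Garden: 630.87
  Tools: 959.26
  Toys: 1204.90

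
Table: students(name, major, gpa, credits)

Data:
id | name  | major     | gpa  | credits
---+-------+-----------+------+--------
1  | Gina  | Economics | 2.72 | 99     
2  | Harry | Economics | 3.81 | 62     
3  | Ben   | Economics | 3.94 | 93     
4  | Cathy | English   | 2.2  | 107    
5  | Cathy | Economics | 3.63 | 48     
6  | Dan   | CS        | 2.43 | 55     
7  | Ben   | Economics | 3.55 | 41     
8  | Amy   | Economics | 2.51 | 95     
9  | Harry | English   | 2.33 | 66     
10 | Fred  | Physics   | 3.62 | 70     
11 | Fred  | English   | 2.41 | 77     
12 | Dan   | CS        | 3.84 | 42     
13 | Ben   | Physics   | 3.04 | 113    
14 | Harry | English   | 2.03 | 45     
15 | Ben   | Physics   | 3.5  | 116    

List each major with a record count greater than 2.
SELECT major, COUNT(*) as cnt
FROM students
GROUP BY major
HAVING COUNT(*) > 2

Result:
  Economics: 6
  English: 4
  Physics: 3

Note: HAVING filters groups after aggregation, WHERE filters rows before.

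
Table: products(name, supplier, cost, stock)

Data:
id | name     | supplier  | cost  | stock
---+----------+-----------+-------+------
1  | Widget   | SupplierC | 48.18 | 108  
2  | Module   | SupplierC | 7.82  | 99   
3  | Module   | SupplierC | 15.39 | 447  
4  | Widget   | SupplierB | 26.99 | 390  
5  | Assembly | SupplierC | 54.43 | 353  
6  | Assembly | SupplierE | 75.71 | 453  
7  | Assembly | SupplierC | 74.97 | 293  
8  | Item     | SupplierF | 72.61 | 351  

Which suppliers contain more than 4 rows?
SELECT supplier, COUNT(*) as cnt
FROM products
GROUP BY supplier
HAVING COUNT(*) > 4

Result:
  SupplierC: 5

Note: HAVING filters groups after aggregation, WHERE filters rows before.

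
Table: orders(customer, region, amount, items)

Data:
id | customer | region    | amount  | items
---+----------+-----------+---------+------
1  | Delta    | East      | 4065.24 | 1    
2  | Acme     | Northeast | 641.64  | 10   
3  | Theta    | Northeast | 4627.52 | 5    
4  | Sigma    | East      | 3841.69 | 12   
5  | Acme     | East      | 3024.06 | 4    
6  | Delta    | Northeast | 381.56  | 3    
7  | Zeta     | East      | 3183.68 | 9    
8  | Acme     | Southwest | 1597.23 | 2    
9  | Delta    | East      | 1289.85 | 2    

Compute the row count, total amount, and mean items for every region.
SELECT region,
       COUNT(*) as cnt,
       SUM(amount) as total_amount,
       AVG(items) as avg_items
FROM orders
GROUP BY region

Result:
  East: 5 records, 15404.52 total amount, 5.60 avg items
  Northeast: 3 records, 5650.72 total amount, 6.00 avg items
  Southwest: 1 records, 1597.23 total amount, 2.00 avg items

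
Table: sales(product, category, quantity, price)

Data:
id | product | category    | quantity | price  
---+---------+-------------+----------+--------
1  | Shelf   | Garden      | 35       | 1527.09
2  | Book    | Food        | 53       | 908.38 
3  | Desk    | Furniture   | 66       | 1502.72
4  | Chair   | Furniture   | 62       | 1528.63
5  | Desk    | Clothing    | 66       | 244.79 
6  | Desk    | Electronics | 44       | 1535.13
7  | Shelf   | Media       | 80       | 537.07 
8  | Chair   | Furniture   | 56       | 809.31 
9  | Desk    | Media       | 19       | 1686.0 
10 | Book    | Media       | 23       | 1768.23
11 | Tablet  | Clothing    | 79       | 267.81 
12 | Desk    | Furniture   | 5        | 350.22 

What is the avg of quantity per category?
SELECT category, AVG(quantity) as result
FROM sales
GROUP BY category

Result:
  Clothing: 72.50
  Electronics: 44.00
  Food: 53.00
  Furniture: 47.25
  Garden: 35.00
  Media: 40.67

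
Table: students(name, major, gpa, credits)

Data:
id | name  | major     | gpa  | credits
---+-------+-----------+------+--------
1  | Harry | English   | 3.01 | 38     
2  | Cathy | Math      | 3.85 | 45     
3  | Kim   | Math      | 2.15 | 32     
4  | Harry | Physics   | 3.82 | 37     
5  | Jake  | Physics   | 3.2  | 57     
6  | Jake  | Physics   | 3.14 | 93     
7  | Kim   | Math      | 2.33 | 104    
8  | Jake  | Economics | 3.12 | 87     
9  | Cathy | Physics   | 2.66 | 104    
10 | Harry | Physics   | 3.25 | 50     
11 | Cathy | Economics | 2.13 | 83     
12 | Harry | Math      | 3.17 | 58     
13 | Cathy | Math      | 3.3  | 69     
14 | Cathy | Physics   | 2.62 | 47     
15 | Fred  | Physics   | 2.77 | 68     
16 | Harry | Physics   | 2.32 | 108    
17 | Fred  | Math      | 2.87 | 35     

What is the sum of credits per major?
SELECT major, SUM(credits) as result
FROM students
GROUP BY major

Result:
  Economics: 170
  English: 38
  Math: 343
  Physics: 564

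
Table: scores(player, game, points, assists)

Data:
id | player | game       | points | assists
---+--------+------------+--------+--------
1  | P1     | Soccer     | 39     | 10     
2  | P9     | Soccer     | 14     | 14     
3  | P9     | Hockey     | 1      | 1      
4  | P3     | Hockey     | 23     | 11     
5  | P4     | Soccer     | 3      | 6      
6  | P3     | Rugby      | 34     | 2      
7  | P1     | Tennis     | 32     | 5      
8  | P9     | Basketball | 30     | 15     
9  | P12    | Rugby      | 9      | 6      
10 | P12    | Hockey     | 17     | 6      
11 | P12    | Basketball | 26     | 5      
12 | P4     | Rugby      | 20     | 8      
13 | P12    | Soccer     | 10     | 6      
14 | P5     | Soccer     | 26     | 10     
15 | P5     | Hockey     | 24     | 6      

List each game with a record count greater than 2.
SELECT game, COUNT(*) as cnt
FROM scores
GROUP BY game
HAVING COUNT(*) > 2

Result:
  Hockey: 4
  Rugby: 3
  Soccer: 5

Note: HAVING filters groups after aggregation, WHERE filters rows before.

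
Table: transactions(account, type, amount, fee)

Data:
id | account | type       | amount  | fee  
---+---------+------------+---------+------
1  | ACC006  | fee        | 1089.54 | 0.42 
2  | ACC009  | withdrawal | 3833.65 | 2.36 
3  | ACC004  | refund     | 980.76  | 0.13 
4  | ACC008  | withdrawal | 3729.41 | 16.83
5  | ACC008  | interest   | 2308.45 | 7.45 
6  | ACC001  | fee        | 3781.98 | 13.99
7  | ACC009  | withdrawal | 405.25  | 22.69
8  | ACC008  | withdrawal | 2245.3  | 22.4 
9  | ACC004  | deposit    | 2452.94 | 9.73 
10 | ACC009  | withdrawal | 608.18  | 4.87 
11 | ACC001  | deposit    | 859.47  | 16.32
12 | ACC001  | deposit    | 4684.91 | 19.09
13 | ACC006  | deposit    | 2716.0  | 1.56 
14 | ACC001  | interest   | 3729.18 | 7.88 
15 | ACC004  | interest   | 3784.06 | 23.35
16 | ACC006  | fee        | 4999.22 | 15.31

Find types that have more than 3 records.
SELECT type, COUNT(*) as cnt
FROM transactions
GROUP BY type
HAVING COUNT(*) > 3

Result:
  deposit: 4
  withdrawal: 5

Note: HAVING filters groups after aggregation, WHERE filters rows before.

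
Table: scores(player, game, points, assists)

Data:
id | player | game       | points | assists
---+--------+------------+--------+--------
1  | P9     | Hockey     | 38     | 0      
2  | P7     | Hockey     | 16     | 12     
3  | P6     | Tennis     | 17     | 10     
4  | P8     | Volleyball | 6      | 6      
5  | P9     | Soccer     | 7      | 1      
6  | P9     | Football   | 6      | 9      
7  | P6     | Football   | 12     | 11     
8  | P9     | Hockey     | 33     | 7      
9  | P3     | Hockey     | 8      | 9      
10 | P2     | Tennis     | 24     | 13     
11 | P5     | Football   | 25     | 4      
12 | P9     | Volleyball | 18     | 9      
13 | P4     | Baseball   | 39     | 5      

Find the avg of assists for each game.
SELECT game, AVG(assists) as result
FROM scores
GROUP BY game

Result:
  Baseball: 5.00
  Football: 8.00
  Hockey: 7.00
  Soccer: 1.00
  Tennis: 11.50
  Volleyball: 7.50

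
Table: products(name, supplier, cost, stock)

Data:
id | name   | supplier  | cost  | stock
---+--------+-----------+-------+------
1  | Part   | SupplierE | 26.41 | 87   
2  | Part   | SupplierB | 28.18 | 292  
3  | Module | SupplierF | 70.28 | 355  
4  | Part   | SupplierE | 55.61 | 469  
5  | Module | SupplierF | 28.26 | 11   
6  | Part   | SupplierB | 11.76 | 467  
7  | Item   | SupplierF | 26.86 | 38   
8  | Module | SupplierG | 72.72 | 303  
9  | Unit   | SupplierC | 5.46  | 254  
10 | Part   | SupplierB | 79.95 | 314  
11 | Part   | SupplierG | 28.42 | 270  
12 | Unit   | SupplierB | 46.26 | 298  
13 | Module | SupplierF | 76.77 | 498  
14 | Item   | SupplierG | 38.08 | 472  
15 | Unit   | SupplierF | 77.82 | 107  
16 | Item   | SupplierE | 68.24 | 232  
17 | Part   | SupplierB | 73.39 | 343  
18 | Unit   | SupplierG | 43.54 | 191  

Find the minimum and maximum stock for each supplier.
SELECT supplier, MIN(stock), MAX(stock)
FROM products
GROUP BY supplier

Result:
  SupplierB: min=292, max=467
  SupplierC: min=254, max=254
  SupplierE: min=87, max=469
  SupplierF: min=11, max=498
  SupplierG: min=191, max=472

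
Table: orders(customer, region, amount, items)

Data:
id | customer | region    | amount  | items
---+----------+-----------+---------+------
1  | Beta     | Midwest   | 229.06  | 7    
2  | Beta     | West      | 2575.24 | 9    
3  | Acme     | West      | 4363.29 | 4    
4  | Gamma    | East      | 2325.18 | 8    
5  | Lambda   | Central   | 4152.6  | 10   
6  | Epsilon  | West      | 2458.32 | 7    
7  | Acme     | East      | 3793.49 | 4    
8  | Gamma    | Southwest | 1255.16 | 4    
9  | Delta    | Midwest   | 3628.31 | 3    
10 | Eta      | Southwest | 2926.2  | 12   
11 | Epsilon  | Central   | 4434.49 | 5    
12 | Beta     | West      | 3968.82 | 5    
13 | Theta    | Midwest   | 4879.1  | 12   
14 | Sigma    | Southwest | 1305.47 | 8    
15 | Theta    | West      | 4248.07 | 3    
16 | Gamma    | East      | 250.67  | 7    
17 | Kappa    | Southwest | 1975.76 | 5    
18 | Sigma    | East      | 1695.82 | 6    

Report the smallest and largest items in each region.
SELECT region, MIN(items), MAX(items)
FROM orders
GROUP BY region

Result:
  Central: min=5, max=10
  East: min=4, max=8
  Midwest: min=3, max=12
  Southwest: min=4, max=12
  West: min=3, max=9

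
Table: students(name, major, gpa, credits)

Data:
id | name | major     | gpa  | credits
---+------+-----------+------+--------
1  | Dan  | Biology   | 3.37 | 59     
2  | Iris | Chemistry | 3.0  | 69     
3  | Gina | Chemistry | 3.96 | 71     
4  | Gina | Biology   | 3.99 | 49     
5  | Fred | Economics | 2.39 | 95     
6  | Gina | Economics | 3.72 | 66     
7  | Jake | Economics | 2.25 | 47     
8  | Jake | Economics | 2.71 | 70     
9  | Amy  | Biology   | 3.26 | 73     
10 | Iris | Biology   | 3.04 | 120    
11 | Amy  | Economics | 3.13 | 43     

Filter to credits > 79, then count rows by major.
SELECT major, COUNT(*)
FROM students
WHERE credits > 79
GROUP BY major

Note: WHERE filters rows before grouping.

Result:
  Biology: 1
  Economics: 1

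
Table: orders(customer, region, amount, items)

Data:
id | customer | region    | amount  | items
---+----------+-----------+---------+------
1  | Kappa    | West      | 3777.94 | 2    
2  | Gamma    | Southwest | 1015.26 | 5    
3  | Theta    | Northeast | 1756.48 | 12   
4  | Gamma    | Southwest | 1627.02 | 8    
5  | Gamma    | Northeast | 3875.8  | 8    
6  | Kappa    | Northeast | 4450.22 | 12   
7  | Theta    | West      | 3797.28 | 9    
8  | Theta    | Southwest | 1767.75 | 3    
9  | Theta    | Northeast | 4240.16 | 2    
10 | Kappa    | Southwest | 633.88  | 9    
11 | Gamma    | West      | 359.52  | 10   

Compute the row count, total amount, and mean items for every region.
SELECT region,
       COUNT(*) as cnt,
       SUM(amount) as total_amount,
       AVG(items) as avg_items
FROM orders
GROUP BY region

Result:
  Northeast: 4 records, 14322.66 total amount, 8.50 avg items
  Southwest: 4 records, 5043.91 total amount, 6.25 avg items
  West: 3 records, 7934.74 total amount, 7.00 avg items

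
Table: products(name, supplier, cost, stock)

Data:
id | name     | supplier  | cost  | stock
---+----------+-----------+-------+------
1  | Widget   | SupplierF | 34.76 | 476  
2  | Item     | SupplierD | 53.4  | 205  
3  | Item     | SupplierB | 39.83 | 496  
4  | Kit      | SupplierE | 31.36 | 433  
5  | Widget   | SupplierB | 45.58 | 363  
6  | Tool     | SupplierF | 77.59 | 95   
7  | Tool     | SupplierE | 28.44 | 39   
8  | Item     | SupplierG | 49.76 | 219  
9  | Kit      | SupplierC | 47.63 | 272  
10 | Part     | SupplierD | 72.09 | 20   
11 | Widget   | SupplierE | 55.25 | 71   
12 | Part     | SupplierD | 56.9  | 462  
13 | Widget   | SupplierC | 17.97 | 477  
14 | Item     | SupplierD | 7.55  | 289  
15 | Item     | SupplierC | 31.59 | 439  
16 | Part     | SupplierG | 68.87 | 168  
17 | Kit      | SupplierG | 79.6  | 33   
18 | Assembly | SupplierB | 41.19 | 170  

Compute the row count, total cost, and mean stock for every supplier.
SELECT supplier,
       COUNT(*) as cnt,
       SUM(cost) as total_cost,
       AVG(stock) as avg_stock
FROM products
GROUP BY supplier

Result:
  SupplierB: 3 records, 126.60 total cost, 343.00 avg stock
  SupplierC: 3 records, 97.19 total cost, 396.00 avg stock
  SupplierD: 4 records, 189.94 total cost, 244.00 avg stock
  SupplierE: 3 records, 115.05 total cost, 181.00 avg stock
  SupplierF: 2 records, 112.35 total cost, 285.50 avg stock
  SupplierG: 3 records, 198.23 total cost, 140.00 avg stock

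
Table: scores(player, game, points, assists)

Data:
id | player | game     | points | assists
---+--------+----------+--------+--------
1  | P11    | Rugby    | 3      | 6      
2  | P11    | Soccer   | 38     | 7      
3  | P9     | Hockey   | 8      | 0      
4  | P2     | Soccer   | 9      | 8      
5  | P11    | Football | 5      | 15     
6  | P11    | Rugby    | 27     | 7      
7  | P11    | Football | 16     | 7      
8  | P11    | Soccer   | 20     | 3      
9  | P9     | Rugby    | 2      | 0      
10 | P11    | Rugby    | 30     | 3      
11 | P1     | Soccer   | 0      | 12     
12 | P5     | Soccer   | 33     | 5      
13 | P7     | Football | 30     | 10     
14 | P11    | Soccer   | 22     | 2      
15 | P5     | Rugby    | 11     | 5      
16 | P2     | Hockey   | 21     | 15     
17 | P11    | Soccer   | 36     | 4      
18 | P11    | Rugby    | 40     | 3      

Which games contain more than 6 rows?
SELECT game, COUNT(*) as cnt
FROM scores
GROUP BY game
HAVING COUNT(*) > 6

Result:
  Soccer: 7

Note: HAVING filters groups after aggregation, WHERE filters rows before.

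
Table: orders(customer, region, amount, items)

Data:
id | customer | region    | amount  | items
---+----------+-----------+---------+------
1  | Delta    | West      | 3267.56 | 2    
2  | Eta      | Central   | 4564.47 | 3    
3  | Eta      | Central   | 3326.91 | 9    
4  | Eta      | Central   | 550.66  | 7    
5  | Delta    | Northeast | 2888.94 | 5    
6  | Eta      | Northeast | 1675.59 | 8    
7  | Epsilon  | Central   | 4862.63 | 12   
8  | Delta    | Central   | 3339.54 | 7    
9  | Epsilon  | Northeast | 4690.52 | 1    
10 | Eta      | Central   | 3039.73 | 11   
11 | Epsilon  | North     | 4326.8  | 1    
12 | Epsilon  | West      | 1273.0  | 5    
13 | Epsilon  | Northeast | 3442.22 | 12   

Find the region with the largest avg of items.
SELECT region, AVG(items) as val
FROM orders
GROUP BY region
ORDER BY val DESC
LIMIT 1

Result: Central with avg(items) = 8.17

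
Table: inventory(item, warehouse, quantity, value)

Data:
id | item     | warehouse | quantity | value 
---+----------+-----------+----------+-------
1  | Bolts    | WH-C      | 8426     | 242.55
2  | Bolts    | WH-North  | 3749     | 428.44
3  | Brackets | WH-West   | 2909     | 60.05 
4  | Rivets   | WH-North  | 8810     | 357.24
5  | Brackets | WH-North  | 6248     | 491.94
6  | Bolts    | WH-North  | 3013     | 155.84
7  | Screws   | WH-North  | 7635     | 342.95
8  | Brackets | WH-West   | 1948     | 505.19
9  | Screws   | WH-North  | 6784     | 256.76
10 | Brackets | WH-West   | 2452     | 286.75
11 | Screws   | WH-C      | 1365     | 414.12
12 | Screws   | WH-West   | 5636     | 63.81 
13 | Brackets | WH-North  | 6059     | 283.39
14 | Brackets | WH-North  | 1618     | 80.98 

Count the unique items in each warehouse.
SELECT warehouse, COUNT(DISTINCT item)
FROM inventory
GROUP BY warehouse

Result:
  WH-C: 2 distinct
  WH-North: 4 distinct
  WH-West: 2 distinct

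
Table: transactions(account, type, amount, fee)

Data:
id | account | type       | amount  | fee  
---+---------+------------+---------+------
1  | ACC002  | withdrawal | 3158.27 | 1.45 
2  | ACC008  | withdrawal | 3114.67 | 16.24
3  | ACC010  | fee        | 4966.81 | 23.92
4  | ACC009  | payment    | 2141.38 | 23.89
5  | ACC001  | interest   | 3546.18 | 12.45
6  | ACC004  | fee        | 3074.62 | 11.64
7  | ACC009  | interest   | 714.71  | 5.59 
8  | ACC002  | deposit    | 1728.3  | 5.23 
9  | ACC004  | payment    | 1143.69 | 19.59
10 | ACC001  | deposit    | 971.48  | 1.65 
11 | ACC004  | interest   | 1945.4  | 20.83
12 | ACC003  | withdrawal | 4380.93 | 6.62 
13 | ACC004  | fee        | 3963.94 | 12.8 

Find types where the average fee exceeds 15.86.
SELECT type, AVG(fee)
FROM transactions
GROUP BY type
HAVING AVG(fee) > 15.86

Result:
  fee: avg=16.12
  payment: avg=21.74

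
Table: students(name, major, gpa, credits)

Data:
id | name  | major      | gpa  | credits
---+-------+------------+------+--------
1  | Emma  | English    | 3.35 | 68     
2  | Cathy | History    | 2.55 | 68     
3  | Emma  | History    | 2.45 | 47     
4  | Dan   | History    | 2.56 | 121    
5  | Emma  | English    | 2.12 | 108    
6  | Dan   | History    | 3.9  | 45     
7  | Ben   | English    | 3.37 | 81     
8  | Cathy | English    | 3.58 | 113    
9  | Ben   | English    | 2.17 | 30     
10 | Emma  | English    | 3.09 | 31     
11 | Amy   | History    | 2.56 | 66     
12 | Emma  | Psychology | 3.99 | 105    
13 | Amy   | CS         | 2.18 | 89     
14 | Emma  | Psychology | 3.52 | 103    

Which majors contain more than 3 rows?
SELECT major, COUNT(*) as cnt
FROM students
GROUP BY major
HAVING COUNT(*) > 3

Result:
  English: 6
  History: 5

Note: HAVING filters groups after aggregation, WHERE filters rows before.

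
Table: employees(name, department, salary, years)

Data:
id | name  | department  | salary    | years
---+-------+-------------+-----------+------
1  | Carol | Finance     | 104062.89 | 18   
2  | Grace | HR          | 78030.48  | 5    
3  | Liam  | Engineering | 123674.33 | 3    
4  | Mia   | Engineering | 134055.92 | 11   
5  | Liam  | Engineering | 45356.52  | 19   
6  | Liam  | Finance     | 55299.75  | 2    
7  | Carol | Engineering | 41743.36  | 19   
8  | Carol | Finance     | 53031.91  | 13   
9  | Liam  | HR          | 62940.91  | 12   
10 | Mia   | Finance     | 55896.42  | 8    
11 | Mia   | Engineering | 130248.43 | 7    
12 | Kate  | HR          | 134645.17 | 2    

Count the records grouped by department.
SELECT department, COUNT(*) as count
FROM employees
GROUP BY department

Result:
  Engineering: 5
  Finance: 4
  HR: 3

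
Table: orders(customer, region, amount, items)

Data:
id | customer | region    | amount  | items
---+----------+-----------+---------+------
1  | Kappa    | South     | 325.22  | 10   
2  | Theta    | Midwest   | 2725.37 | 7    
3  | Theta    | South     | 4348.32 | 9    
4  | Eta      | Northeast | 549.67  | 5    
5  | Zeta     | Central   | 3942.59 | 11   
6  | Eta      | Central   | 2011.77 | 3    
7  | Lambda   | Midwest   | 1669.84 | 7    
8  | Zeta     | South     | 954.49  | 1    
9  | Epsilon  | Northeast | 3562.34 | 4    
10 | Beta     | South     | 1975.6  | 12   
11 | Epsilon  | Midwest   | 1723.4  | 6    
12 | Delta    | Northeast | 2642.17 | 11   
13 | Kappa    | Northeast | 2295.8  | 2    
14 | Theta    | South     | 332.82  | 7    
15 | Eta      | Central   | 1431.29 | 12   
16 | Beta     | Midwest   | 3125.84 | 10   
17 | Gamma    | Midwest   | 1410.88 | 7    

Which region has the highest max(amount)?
SELECT region, MAX(amount) as val
FROM orders
GROUP BY region
ORDER BY val DESC
LIMIT 1

Result: South with max(amount) = 4348.32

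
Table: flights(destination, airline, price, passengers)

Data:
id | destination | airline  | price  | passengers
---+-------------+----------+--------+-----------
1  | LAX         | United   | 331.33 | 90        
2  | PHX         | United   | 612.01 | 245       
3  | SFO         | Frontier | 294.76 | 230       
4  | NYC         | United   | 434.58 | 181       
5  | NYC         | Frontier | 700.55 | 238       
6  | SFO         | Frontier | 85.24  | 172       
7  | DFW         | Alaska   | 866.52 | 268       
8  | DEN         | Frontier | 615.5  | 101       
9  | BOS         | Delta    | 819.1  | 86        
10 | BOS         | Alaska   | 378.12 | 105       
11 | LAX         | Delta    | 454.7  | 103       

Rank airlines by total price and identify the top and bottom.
SELECT airline, SUM(price)
FROM flights
GROUP BY airline
ORDER BY SUM(price)

All groups:
  Alaska: 1244.64
  Delta: 1273.80
  United: 1377.92
  Frontier: 1696.05

Highest: Frontier (1696.05)
Lowest: Alaska (1244.64)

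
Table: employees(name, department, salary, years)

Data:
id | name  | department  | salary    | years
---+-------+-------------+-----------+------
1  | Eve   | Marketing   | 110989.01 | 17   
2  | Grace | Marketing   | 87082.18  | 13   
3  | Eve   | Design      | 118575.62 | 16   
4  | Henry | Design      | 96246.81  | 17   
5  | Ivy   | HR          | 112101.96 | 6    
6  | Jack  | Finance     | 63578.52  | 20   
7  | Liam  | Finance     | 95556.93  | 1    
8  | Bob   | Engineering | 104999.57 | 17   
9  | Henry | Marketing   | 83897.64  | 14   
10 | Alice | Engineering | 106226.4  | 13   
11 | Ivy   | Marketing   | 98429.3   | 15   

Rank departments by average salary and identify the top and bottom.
SELECT department, AVG(salary)
FROM employees
GROUP BY department
ORDER BY AVG(salary)

All groups:
  Finance: 79567.73
  Marketing: 95099.53
  Engineering: 105612.99
  Design: 107411.22
  HR: 112101.96

Highest: HR (112101.96)
Lowest: Finance (79567.73)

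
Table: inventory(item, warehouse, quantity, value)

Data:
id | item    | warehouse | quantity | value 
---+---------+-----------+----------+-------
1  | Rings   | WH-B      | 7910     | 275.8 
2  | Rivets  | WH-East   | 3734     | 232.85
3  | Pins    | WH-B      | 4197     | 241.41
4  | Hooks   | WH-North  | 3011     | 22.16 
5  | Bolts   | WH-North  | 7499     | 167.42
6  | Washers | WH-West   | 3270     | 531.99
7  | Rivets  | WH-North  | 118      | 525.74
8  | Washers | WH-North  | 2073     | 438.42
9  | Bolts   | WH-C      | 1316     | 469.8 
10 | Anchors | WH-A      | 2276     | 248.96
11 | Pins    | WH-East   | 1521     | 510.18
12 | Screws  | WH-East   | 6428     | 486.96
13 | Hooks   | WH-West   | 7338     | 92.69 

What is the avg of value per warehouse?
SELECT warehouse, AVG(value) as result
FROM inventory
GROUP BY warehouse

Result:
  WH-A: 248.96
  WH-B: 258.61
  WH-C: 469.80
  WH-East: 410.00
  WH-North: 288.44
  WH-West: 312.34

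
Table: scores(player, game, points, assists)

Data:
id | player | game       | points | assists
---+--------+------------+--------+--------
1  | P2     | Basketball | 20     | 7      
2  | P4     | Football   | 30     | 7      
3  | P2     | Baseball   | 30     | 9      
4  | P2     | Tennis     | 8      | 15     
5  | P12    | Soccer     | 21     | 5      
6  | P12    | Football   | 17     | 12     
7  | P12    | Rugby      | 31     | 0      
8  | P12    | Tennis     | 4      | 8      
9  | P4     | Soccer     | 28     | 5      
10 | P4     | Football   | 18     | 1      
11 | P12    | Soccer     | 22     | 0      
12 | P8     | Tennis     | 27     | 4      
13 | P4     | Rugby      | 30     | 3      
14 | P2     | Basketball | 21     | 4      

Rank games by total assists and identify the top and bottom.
SELECT game, SUM(assists)
FROM scores
GROUP BY game
ORDER BY SUM(assists)

All groups:
  Rugby: 3
  Baseball: 9
  Soccer: 10
  Basketball: 11
  Football: 20
  Tennis: 27

Highest: Tennis (27)
Lowest: Rugby (3)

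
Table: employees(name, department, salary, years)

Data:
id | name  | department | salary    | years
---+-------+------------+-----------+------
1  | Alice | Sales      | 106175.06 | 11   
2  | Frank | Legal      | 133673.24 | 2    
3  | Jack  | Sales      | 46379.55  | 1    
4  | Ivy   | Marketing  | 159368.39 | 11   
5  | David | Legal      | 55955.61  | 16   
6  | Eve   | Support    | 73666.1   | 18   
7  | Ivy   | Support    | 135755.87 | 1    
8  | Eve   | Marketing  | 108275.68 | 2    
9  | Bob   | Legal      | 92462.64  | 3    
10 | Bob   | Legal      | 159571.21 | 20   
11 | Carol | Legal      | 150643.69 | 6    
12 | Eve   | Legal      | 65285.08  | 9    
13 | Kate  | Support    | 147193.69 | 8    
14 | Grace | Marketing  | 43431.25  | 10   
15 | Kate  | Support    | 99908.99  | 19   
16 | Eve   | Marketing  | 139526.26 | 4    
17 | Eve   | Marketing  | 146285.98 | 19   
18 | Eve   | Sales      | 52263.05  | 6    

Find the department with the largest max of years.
SELECT department, MAX(years) as val
FROM employees
GROUP BY department
ORDER BY val DESC
LIMIT 1

Result: Legal with max(years) = 20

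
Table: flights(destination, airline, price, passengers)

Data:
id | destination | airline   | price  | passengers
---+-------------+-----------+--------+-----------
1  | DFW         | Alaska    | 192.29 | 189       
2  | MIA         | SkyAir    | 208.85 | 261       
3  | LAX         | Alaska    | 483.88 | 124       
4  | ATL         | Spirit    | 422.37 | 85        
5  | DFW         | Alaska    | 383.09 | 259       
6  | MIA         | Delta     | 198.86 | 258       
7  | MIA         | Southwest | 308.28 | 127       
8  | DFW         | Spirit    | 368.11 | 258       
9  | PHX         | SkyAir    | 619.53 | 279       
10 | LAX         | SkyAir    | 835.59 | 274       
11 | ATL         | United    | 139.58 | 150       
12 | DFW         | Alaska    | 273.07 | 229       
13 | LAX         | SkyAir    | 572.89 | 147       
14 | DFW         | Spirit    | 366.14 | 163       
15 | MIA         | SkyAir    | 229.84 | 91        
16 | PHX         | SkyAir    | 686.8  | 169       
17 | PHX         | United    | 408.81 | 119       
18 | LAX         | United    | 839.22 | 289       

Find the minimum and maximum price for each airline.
SELECT airline, MIN(price), MAX(price)
FROM flights
GROUP BY airline

Result:
  Alaska: min=192.29, max=483.88
  Delta: min=198.86, max=198.86
  SkyAir: min=208.85, max=835.59
  Southwest: min=308.28, max=308.28
  Spirit: min=366.14, max=422.37
  United: min=139.58, max=839.22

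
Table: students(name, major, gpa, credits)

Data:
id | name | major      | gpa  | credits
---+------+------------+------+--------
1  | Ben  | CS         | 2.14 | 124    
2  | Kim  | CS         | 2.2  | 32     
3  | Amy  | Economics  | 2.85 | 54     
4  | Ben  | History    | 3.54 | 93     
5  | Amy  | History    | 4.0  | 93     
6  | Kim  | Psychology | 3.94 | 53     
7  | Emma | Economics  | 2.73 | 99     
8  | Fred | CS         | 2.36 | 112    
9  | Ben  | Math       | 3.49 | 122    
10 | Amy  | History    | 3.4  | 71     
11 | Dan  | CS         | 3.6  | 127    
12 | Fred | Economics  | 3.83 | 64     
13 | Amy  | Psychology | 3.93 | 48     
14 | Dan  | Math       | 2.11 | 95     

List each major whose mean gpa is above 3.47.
SELECT major, AVG(gpa)
FROM students
GROUP BY major
HAVING AVG(gpa) > 3.47

Result:
  History: avg=3.65
  Psychology: avg=3.94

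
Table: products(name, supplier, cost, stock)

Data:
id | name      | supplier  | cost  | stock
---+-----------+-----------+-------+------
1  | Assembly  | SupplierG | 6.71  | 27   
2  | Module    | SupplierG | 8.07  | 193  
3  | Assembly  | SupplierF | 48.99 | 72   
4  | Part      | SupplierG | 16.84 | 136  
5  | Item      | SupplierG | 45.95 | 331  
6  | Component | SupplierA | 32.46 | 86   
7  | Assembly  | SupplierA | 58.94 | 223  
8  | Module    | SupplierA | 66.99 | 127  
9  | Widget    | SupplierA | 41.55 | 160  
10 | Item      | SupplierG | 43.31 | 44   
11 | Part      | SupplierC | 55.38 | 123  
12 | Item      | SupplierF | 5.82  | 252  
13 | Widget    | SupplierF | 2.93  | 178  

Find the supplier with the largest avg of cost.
SELECT supplier, AVG(cost) as val
FROM products
GROUP BY supplier
ORDER BY val DESC
LIMIT 1

Result: SupplierC with avg(cost) = 55.38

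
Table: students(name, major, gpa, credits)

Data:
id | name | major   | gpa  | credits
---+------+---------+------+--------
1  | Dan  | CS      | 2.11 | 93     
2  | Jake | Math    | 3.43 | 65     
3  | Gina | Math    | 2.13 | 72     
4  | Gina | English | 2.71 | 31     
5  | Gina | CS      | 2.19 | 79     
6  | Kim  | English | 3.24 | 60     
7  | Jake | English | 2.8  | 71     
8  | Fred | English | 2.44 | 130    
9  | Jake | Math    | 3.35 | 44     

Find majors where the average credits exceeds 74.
SELECT major, AVG(credits)
FROM students
GROUP BY major
HAVING AVG(credits) > 74

Result:
  CS: avg=86.00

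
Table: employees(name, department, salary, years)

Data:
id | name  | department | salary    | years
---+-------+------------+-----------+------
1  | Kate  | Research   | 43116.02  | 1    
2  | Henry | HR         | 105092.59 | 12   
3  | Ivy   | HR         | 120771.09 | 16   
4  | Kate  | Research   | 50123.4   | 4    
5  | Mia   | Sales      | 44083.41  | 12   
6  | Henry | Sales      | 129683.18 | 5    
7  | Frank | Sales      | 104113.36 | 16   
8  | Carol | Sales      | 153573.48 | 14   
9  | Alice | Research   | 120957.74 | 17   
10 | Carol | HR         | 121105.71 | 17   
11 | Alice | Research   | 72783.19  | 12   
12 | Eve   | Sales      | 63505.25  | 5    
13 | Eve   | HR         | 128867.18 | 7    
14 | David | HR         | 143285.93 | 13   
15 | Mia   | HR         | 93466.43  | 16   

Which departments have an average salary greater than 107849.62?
SELECT department, AVG(salary)
FROM employees
GROUP BY department
HAVING AVG(salary) > 107849.62

Result:
  HR: avg=118764.82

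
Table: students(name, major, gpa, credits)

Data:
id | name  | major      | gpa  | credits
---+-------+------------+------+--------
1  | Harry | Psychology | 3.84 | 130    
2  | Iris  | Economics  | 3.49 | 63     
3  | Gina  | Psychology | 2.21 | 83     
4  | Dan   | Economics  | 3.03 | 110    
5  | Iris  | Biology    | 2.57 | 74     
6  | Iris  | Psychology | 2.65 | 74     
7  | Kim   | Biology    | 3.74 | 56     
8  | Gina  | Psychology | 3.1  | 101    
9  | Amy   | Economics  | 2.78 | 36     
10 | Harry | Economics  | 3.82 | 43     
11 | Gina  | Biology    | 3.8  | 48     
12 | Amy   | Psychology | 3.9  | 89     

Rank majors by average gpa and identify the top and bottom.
SELECT major, AVG(gpa)
FROM students
GROUP BY major
ORDER BY AVG(gpa)

All groups:
  Psychology: 3.14
  Economics: 3.28
  Biology: 3.37

Highest: Biology (3.37)
Lowest: Psychology (3.14)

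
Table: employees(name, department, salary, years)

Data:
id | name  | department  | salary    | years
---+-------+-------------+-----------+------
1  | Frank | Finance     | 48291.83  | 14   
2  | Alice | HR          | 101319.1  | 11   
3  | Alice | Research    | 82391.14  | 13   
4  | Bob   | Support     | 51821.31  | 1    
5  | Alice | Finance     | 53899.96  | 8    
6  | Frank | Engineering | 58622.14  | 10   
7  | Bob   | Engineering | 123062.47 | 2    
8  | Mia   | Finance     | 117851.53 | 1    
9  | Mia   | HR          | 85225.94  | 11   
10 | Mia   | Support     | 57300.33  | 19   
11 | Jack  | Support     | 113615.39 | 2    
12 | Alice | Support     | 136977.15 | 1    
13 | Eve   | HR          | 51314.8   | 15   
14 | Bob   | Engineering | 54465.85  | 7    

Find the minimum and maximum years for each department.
SELECT department, MIN(years), MAX(years)
FROM employees
GROUP BY department

Result:
  Engineering: min=2, max=10
  Finance: min=1, max=14
  HR: min=11, max=15
  Research: min=13, max=13
  Support: min=1, max=19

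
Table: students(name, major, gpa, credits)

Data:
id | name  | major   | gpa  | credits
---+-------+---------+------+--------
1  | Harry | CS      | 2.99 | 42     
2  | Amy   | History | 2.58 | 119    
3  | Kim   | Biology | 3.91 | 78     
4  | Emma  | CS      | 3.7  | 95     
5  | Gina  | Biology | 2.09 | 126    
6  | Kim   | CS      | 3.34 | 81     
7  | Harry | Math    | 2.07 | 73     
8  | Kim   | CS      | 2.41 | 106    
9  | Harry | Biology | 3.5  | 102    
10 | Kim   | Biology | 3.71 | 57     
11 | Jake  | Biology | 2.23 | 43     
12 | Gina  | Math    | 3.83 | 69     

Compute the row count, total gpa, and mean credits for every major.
SELECT major,
       COUNT(*) as cnt,
       SUM(gpa) as total_gpa,
       AVG(credits) as avg_credits
FROM students
GROUP BY major

Result:
  Biology: 5 records, 15.44 total gpa, 81.20 avg credits
  CS: 4 records, 12.44 total gpa, 81.00 avg credits
  History: 1 records, 2.58 total gpa, 119.00 avg credits
  Math: 2 records, 5.90 total gpa, 71.00 avg credits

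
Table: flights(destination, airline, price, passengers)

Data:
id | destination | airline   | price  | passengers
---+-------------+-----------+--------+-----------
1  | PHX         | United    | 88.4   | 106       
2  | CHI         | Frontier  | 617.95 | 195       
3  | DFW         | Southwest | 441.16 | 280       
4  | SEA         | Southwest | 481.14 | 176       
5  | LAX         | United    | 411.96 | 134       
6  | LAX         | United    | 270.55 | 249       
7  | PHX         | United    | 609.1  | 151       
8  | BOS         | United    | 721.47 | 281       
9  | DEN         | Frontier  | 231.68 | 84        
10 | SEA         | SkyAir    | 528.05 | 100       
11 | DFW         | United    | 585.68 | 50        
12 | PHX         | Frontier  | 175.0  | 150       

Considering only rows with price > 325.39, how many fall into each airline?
SELECT airline, COUNT(*)
FROM flights
WHERE price > 325.39
GROUP BY airline

Note: WHERE filters rows before grouping.

Result:
  Frontier: 1
  SkyAir: 1
  Southwest: 2
  United: 4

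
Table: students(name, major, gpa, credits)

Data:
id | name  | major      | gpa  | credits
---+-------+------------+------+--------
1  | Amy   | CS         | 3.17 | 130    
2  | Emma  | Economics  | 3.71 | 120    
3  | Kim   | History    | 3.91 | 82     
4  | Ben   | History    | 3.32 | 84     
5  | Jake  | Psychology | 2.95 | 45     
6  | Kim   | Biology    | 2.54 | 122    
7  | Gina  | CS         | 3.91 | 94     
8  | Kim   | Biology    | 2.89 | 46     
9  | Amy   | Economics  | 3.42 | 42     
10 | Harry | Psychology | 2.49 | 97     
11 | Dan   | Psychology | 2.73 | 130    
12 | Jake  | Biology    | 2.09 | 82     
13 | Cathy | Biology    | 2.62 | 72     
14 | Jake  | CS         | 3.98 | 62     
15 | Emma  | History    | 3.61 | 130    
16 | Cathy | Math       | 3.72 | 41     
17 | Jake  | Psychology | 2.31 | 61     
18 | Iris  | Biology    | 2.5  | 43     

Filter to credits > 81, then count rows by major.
SELECT major, COUNT(*)
FROM students
WHERE credits > 81
GROUP BY major

Note: WHERE filters rows before grouping.

Result:
  Biology: 2
  CS: 2
  Economics: 1
  History: 3
  Psychology: 2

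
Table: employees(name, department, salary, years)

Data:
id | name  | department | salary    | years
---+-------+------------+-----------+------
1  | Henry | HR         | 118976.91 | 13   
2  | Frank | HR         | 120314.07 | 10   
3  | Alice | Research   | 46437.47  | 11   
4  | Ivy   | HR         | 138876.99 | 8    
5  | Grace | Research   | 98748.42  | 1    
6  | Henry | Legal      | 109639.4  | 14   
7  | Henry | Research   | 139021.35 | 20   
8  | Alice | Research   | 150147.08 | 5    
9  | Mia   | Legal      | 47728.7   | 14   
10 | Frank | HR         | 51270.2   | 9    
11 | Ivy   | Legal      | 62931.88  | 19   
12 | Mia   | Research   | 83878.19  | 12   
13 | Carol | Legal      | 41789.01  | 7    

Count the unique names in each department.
SELECT department, COUNT(DISTINCT name)
FROM employees
GROUP BY department

Result:
  HR: 3 distinct
  Legal: 4 distinct
  Research: 4 distinct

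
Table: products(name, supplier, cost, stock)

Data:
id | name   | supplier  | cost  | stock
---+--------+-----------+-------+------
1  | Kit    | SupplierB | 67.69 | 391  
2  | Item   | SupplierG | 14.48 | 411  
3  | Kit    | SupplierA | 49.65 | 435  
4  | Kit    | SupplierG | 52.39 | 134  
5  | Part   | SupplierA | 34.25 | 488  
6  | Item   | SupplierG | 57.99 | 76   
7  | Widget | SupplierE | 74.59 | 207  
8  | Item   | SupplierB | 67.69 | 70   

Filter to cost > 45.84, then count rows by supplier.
SELECT supplier, COUNT(*)
FROM products
WHERE cost > 45.84
GROUP BY supplier

Note: WHERE filters rows before grouping.

Result:
  SupplierA: 1
  SupplierB: 2
  SupplierE: 1
  SupplierG: 2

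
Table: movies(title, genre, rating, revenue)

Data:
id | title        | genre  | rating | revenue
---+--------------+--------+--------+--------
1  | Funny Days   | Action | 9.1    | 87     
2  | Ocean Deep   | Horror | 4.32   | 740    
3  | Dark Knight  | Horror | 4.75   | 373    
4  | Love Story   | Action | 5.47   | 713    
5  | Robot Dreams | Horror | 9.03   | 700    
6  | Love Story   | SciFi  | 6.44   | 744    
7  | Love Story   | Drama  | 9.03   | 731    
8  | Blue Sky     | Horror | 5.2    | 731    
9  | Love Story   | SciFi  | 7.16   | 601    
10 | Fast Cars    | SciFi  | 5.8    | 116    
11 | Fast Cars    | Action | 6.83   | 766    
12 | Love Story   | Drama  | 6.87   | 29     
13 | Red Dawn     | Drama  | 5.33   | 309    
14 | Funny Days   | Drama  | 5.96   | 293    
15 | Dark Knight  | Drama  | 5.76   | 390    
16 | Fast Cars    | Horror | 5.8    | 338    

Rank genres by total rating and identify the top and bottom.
SELECT genre, SUM(rating)
FROM movies
GROUP BY genre
ORDER BY SUM(rating)

All groups:
  SciFi: 19.40
  Action: 21.40
  Horror: 29.10
  Drama: 32.95

Highest: Drama (32.95)
Lowest: SciFi (19.40)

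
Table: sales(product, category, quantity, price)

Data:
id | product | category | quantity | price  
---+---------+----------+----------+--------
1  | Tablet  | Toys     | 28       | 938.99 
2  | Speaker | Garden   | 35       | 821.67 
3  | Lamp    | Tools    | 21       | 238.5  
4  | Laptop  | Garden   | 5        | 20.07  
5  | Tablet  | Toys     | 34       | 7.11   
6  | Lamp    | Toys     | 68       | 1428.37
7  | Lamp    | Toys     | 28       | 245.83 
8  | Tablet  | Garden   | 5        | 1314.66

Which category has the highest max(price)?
SELECT category, MAX(price) as val
FROM sales
GROUP BY category
ORDER BY val DESC
LIMIT 1

Result: Toys with max(price) = 1428.37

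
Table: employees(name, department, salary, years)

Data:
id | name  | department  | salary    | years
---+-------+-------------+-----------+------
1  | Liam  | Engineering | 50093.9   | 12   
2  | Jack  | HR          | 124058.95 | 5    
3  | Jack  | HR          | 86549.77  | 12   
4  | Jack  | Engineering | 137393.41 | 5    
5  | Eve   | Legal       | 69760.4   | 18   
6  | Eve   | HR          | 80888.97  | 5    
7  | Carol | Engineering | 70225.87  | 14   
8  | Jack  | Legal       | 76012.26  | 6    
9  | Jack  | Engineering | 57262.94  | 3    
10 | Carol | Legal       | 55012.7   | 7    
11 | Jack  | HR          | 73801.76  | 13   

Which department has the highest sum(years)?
SELECT department, SUM(years) as val
FROM employees
GROUP BY department
ORDER BY val DESC
LIMIT 1

Result: HR with sum(years) = 35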